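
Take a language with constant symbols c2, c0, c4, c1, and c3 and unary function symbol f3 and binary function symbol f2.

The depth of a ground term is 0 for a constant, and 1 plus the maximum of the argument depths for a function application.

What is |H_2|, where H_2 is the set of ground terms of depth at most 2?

Let N_k count ground terms of depth at most k. Each non-constant term of depth ≤ k is some function symbol applied to depth-≤(k−1) arguments, giving N_k = 5 + N_{k-1} + N_{k-1}^2.
N_0 = 5
N_1 = 5 + 5 + 5^2 = 35
N_2 = 5 + 35 + 35^2 = 1265

1265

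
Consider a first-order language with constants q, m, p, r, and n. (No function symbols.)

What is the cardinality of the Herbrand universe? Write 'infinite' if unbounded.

There are no function symbols, so every ground term is one of the 5 constants.
The Herbrand universe is {q, m, p, r, n}, which is finite with 5 elements.

5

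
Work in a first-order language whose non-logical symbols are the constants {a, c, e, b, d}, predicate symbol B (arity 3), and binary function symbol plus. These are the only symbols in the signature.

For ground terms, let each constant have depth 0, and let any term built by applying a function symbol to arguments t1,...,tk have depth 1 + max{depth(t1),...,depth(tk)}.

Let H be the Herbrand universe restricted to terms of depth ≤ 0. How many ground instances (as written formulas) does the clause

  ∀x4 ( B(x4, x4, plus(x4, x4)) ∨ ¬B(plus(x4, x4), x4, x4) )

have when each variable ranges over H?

5

Ground terms of depth ≤ 0:
  Let N_k = |{terms of depth ≤ k}|. Then N_0 = 5 and N_k = 5 + N_{k-1}^2 for k ≥ 1 (one summand per function symbol, arity giving the exponent).
  N_0 = 5
  Explicitly: a, c, e, b, d.
So there are 5 ground terms available for substitution.
The clause has 1 distinct variable (x4), which appears in the body. In the free term algebra distinct substitutions yield syntactically distinct ground instances.
Number of ground instances = 5.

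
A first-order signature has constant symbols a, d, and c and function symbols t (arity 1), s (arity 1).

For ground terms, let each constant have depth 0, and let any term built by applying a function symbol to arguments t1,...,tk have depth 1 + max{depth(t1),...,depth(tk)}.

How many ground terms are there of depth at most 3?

Let N_k count ground terms of depth at most k. Each non-constant term of depth ≤ k is some function symbol applied to depth-≤(k−1) arguments, giving N_k = 3 + N_{k-1} + N_{k-1}.
N_0 = 3
N_1 = 3 + 3 + 3 = 9
N_2 = 3 + 9 + 9 = 21
N_3 = 3 + 21 + 21 = 45

45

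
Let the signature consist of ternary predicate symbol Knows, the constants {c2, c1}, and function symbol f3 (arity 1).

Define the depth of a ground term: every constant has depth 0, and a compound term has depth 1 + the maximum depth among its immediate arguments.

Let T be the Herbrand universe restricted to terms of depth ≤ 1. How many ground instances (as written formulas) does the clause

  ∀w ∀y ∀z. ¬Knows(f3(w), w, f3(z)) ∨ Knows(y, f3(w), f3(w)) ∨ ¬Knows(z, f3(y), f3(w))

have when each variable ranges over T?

Ground terms of depth ≤ 1:
  Count level by level. With function symbols f3/1, the terms of depth ≤ k are the 2 constants together with each function applied to depth-≤(k−1) tuples, so N_k = 2 + N_{k-1}.
  N_0 = 2
  N_1 = 2 + 2 = 4
  Explicitly: c2, c1, f3(c2), f3(c1).
So there are 4 ground terms available for substitution.
The body mentions every one of the 3 quantified variables; since ground terms form a free algebra, no two substitutions collapse to the same formula.
Number of ground instances = 4^3 = 64.

64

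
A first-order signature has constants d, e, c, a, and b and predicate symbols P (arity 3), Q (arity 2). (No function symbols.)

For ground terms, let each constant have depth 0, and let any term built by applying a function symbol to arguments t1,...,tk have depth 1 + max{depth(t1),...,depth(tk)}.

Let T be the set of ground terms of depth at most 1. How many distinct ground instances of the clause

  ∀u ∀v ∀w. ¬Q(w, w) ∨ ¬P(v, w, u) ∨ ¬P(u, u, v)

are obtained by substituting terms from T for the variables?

125

Ground terms of depth ≤ 1:
  With no function symbols every ground term is a constant, so there are exactly 5 ground terms at every depth bound.
  N_0 = 5
  N_1 = 5
So there are 5 ground terms available for substitution.
The clause has 3 distinct variables (u, v, w), each appearing in the body. In the free term algebra distinct substitutions yield syntactically distinct ground instances.
Number of ground instances = 5^3 = 125.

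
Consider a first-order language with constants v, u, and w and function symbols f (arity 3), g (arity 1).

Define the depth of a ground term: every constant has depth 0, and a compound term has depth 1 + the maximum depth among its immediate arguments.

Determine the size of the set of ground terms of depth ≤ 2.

Write N_k for the number of ground terms of depth ≤ k. A term of depth ≤ k is either a constant or a function symbol applied to arguments of depth ≤ k−1, so N_k = 3 + N_{k-1}^3 + N_{k-1}.
N_0 = 3
N_1 = 3 + 3^3 + 3 = 33
N_2 = 3 + 33^3 + 33 = 35973

35973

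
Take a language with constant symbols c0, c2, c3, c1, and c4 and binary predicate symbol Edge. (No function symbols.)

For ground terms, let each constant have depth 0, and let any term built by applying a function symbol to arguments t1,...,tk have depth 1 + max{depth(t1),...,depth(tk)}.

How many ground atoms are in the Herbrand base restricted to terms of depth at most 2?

First count ground terms of depth ≤ 2.
With no function symbols every ground term is a constant, so there are exactly 5 ground terms at every depth bound.
N_0 = 5
N_1 = 5
N_2 = 5
Explicitly: c0, c2, c3, c1, c4.
So |H| = 5.
A ground atom is a predicate applied to a tuple of terms from H, so the count is the sum over predicates of |H|^arity:
  Edge: 5^2 = 25
Total ground atoms: 25.

25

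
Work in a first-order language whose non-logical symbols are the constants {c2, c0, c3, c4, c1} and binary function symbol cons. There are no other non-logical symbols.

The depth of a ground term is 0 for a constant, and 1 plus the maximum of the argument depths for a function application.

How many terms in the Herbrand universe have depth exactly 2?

875

If N_k denotes the number of depth-≤k ground terms, the 5 constants give N_0 = 5, and each function symbol of arity r contributes N_{k-1}^r new terms at level k: N_k = 5 + N_{k-1}^2.
N_0 = 5
N_1 = 5 + 5^2 = 30
N_2 = 5 + 30^2 = 905
Terms of depth exactly 2: N_2 − N_1 = 905 − 30 = 875.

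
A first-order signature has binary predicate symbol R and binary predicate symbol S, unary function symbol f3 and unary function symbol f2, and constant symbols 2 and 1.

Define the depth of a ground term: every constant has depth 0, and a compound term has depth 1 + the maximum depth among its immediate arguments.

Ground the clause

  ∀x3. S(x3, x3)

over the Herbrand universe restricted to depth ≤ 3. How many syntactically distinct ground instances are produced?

30

Ground terms of depth ≤ 3:
  Count level by level. With function symbols f3/1, f2/1, the terms of depth ≤ k are the 2 constants together with each function applied to depth-≤(k−1) tuples, so N_k = 2 + N_{k-1} + N_{k-1}.
  N_0 = 2
  N_1 = 2 + 2 + 2 = 6
  N_2 = 2 + 6 + 6 = 14
  N_3 = 2 + 14 + 14 = 30
So there are 30 ground terms available for substitution.
The clause has 1 distinct variable (x3), which appears in the body. In the free term algebra distinct substitutions yield syntactically distinct ground instances.
Number of ground instances = 30.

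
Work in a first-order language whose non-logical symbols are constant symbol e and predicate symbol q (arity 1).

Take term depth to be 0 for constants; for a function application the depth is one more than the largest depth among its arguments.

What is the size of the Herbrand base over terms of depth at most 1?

First count ground terms of depth ≤ 1.
With no function symbols every ground term is a constant, so there is exactly 1 ground term at every depth bound.
N_0 = 1
N_1 = 1
Explicitly: e.
So |H| = 1.
Each predicate of arity r yields |H|^r ground atoms (one per choice of an r-tuple from H):
  q: 1
Total ground atoms: 1.

1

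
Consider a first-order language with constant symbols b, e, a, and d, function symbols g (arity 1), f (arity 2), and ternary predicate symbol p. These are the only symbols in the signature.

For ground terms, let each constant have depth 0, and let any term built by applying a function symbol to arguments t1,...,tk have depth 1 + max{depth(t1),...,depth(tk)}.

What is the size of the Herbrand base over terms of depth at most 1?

13824

First count ground terms of depth ≤ 1.
Let N_k = |{terms of depth ≤ k}|. Then N_0 = 4 and N_k = 4 + N_{k-1} + N_{k-1}^2 for k ≥ 1 (one summand per function symbol, arity giving the exponent).
N_0 = 4
N_1 = 4 + 4 + 4^2 = 24
So |H| = 24.
For each predicate symbol, the number of ground atoms is |H| raised to its arity; summing:
  p: 24^3 = 13824
Total ground atoms: 13824.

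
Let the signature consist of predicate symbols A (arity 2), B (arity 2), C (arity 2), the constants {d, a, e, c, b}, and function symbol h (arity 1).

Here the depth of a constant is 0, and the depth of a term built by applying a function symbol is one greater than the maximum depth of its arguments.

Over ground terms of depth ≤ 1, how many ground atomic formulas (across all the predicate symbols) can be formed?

First count ground terms of depth ≤ 1.
If N_k denotes the number of depth-≤k ground terms, the 5 constants give N_0 = 5, and each function symbol of arity r contributes N_{k-1}^r new terms at level k: N_k = 5 + N_{k-1}.
N_0 = 5
N_1 = 5 + 5 = 10
So |H| = 10.
A ground atom is a predicate applied to a tuple of terms from H, so the count is the sum over predicates of |H|^arity:
  A: 10^2 = 100;  B: 10^2 = 100;  C: 10^2 = 100
Total ground atoms: 100 + 100 + 100 = 300.

300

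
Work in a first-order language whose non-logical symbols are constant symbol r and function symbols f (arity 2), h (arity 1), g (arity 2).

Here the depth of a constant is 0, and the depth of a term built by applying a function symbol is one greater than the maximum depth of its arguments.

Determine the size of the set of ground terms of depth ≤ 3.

2776

If N_k denotes the number of depth-≤k ground terms, the 1 constant gives N_0 = 1, and each function symbol of arity r contributes N_{k-1}^r new terms at level k: N_k = 1 + N_{k-1}^2 + N_{k-1} + N_{k-1}^2.
N_0 = 1
N_1 = 1 + 1^2 + 1 + 1^2 = 4
N_2 = 1 + 4^2 + 4 + 4^2 = 37
N_3 = 1 + 37^2 + 37 + 37^2 = 2776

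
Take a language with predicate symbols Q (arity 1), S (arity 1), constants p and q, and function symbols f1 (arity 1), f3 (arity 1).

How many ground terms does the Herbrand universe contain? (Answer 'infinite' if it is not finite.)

The signature has at least one function symbol (f1, arity 1) and at least one constant (p).
Iterating f1 gives infinitely many distinct ground terms: p, f1(p), f1(f1(p)), ...
So the Herbrand universe is infinite.

infinite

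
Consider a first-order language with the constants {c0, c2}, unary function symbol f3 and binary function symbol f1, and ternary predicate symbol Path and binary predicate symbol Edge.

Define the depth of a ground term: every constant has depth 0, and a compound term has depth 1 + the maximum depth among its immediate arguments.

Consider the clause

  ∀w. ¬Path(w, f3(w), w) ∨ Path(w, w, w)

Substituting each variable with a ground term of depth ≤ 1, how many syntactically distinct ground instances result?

Ground terms of depth ≤ 1:
  Write N_k for the number of ground terms of depth ≤ k. A term of depth ≤ k is either a constant or a function symbol applied to arguments of depth ≤ k−1, so N_k = 2 + N_{k-1} + N_{k-1}^2.
  N_0 = 2
  N_1 = 2 + 2 + 2^2 = 8
So there are 8 ground terms available for substitution.
There is 1 variable to instantiate (w),  occurring in at least one literal, so different choices give different ground instances.
Number of ground instances = 8.

8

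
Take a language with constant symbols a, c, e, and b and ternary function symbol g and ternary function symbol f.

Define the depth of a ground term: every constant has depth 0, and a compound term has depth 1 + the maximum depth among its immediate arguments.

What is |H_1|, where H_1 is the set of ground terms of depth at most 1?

132

Count level by level. With function symbols g/3, f/3, the terms of depth ≤ k are the 4 constants together with each function applied to depth-≤(k−1) tuples, so N_k = 4 + N_{k-1}^3 + N_{k-1}^3.
N_0 = 4
N_1 = 4 + 4^3 + 4^3 = 132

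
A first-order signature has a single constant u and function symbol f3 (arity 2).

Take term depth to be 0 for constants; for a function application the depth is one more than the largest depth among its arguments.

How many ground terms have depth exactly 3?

Let N_k = |{terms of depth ≤ k}|. Then N_0 = 1 and N_k = 1 + N_{k-1}^2 for k ≥ 1 (one summand per function symbol, arity giving the exponent).
N_0 = 1
N_1 = 1 + 1^2 = 2
N_2 = 1 + 2^2 = 5
N_3 = 1 + 5^2 = 26
Terms of depth exactly 3: N_3 − N_2 = 26 − 5 = 21.

21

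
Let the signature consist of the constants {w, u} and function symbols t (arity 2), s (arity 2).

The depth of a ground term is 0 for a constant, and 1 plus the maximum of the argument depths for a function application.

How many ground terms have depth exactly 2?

192

Count level by level. With function symbols t/2, s/2, the terms of depth ≤ k are the 2 constants together with each function applied to depth-≤(k−1) tuples, so N_k = 2 + N_{k-1}^2 + N_{k-1}^2.
N_0 = 2
N_1 = 2 + 2^2 + 2^2 = 10
N_2 = 2 + 10^2 + 10^2 = 202
Terms of depth exactly 2: N_2 − N_1 = 202 − 10 = 192.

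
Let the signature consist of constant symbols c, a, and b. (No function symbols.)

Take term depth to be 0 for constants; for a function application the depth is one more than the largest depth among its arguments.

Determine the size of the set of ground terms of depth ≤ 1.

With no function symbols every ground term is a constant, so there are exactly 3 ground terms at every depth bound.
N_0 = 3
N_1 = 3
Explicitly: c, a, b.

3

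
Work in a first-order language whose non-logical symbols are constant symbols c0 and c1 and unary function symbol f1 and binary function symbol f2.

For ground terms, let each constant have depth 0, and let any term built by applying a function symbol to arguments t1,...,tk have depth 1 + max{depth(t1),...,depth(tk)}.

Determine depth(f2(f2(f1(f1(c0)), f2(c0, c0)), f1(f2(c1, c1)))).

depth(f1(c0)) = 1 + depth(c0) = 1 + 0 = 1
depth(f1(f1(c0))) = 1 + depth(f1(c0)) = 1 + 1 = 2
depth(f2(c0, c0)) = 1 + max(0, 0) = 1
depth(f2(f1(f1(c0)), f2(c0, c0))) = 1 + max(2, 1) = 3
depth(f2(c1, c1)) = 1 + max(0, 0) = 1
depth(f1(f2(c1, c1))) = 1 + depth(f2(c1, c1)) = 1 + 1 = 2
depth(f2(f2(f1(f1(c0)), f2(c0, c0)), f1(f2(c1, c1)))) = 1 + max(3, 2) = 4

4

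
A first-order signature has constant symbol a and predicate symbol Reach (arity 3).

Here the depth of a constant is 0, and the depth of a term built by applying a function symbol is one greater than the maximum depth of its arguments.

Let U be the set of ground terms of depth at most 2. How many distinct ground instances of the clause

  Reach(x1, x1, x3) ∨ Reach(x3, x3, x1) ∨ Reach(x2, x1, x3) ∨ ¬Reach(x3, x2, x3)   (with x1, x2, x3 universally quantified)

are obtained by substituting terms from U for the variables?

Ground terms of depth ≤ 2:
  With no function symbols every ground term is a constant, so there is exactly 1 ground term at every depth bound.
  N_0 = 1
  N_1 = 1
  N_2 = 1
  Explicitly: a.
So there is exactly 1 ground term available for substitution.
The clause has 3 distinct variables (x1, x2, x3), each appearing in the body. In the free term algebra distinct substitutions yield syntactically distinct ground instances.
Number of ground instances = 1^3 = 1.

1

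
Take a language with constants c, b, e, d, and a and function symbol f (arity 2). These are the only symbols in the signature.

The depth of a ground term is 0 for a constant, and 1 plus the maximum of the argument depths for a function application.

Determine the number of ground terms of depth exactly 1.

25

If N_k denotes the number of depth-≤k ground terms, the 5 constants give N_0 = 5, and each function symbol of arity r contributes N_{k-1}^r new terms at level k: N_k = 5 + N_{k-1}^2.
N_0 = 5
N_1 = 5 + 5^2 = 30
Terms of depth exactly 1: N_1 − N_0 = 30 − 5 = 25.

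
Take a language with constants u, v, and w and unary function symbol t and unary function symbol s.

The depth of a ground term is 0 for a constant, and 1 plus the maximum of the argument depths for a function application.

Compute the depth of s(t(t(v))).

depth(t(v)) = 1 + depth(v) = 1 + 0 = 1
depth(t(t(v))) = 1 + depth(t(v)) = 1 + 1 = 2
depth(s(t(t(v)))) = 1 + depth(t(t(v))) = 1 + 2 = 3

3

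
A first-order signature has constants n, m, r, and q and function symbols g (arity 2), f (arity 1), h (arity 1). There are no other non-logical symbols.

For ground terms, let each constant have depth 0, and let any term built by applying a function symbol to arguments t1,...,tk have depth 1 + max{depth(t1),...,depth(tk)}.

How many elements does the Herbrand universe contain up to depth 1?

28

Let N_k count ground terms of depth at most k. Each non-constant term of depth ≤ k is some function symbol applied to depth-≤(k−1) arguments, giving N_k = 4 + N_{k-1}^2 + N_{k-1} + N_{k-1}.
N_0 = 4
N_1 = 4 + 4^2 + 4 + 4 = 28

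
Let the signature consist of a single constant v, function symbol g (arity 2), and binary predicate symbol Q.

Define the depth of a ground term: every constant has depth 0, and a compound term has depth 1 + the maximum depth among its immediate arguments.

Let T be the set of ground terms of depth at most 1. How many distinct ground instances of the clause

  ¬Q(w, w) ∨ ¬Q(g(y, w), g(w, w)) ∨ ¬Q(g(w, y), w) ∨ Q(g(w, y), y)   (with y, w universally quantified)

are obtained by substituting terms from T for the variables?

Ground terms of depth ≤ 1:
  If N_k denotes the number of depth-≤k ground terms, the 1 constant gives N_0 = 1, and each function symbol of arity r contributes N_{k-1}^r new terms at level k: N_k = 1 + N_{k-1}^2.
  N_0 = 1
  N_1 = 1 + 1^2 = 2
So there are 2 ground terms available for substitution.
Each of y, w ranges independently over the available ground terms, and distinct assignments produce distinct instances.
Number of ground instances = 2^2 = 4.

4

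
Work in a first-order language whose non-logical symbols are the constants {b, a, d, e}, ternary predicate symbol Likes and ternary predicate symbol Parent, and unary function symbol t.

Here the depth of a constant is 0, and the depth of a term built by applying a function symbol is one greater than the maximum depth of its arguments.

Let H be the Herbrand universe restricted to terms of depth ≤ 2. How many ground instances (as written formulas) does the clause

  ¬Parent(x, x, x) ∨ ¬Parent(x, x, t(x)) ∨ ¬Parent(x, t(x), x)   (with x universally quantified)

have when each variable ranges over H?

12

Ground terms of depth ≤ 2:
  Count level by level. With function symbols t/1, the terms of depth ≤ k are the 4 constants together with each function applied to depth-≤(k−1) tuples, so N_k = 4 + N_{k-1}.
  N_0 = 4
  N_1 = 4 + 4 = 8
  N_2 = 4 + 8 = 12
  Explicitly: b, a, d, e, t(b), t(a), t(d), t(e), t(t(b)), t(t(a)), t(t(d)), t(t(e)).
So there are 12 ground terms available for substitution.
The clause has 1 distinct variable (x), which appears in the body. In the free term algebra distinct substitutions yield syntactically distinct ground instances.
Number of ground instances = 12.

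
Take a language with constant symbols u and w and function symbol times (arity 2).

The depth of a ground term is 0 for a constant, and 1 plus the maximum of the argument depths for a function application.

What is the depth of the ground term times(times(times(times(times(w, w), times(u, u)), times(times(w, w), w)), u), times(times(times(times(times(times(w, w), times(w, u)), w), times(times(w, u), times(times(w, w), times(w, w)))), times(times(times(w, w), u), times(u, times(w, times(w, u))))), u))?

7

depth(times(w, w)) = 1 + max(0, 0) = 1
depth(times(u, u)) = 1 + max(0, 0) = 1
depth(times(times(w, w), times(u, u))) = 1 + max(1, 1) = 2
depth(times(times(w, w), w)) = 1 + max(1, 0) = 2
depth(times(times(times(w, w), times(u, u)), times(times(w, w), w))) = 1 + max(2, 2) = 3
depth(times(times(times(times(w, w), times(u, u)), times(times(w, w), w)), u)) = 1 + max(3, 0) = 4
depth(times(w, u)) = 1 + max(0, 0) = 1
depth(times(times(w, w), times(w, u))) = 1 + max(1, 1) = 2
depth(times(times(times(w, w), times(w, u)), w)) = 1 + max(2, 0) = 3
depth(times(times(w, w), times(w, w))) = 1 + max(1, 1) = 2
depth(times(times(w, u), times(times(w, w), times(w, w)))) = 1 + max(1, 2) = 3
depth(times(times(times(times(w, w), times(w, u)), w), times(times(w, u), times(times(w, w), times(w, w))))) = 1 + max(3, 3) = 4
depth(times(times(w, w), u)) = 1 + max(1, 0) = 2
depth(times(w, times(w, u))) = 1 + max(0, 1) = 2
depth(times(u, times(w, times(w, u)))) = 1 + max(0, 2) = 3
depth(times(times(times(w, w), u), times(u, times(w, times(w, u))))) = 1 + max(2, 3) = 4
depth(times(times(times(times(times(w, w), times(w, u)), w), times(times(w, u), times(times(w, w), times(w, w)))), times(times(times(w, w), u), times(u, times(w, times(w, u)))))) = 1 + max(4, 4) = 5
depth(times(times(times(times(times(times(w, w), times(w, u)), w), times(times(w, u), times(times(w, w), times(w, w)))), times(times(times(w, w), u), times(u, times(w, times(w, u))))), u)) = 1 + max(5, 0) = 6
depth(times(times(times(times(times(w, w), times(u, u)), times(times(w, w), w)), u), times(times(times(times(times(times(w, w), times(w, u)), w), times(times(w, u), times(times(w, w), times(w, w)))), times(times(times(w, w), u), times(u, times(w, times(w, u))))), u))) = 1 + max(4, 6) = 7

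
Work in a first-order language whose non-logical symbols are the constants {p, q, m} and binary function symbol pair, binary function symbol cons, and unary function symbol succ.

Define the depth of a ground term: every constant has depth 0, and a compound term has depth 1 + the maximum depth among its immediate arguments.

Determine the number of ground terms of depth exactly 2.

1155

Let N_k = |{terms of depth ≤ k}|. Then N_0 = 3 and N_k = 3 + N_{k-1}^2 + N_{k-1}^2 + N_{k-1} for k ≥ 1 (one summand per function symbol, arity giving the exponent).
N_0 = 3
N_1 = 3 + 3^2 + 3^2 + 3 = 24
N_2 = 3 + 24^2 + 24^2 + 24 = 1179
Terms of depth exactly 2: N_2 − N_1 = 1179 − 24 = 1155.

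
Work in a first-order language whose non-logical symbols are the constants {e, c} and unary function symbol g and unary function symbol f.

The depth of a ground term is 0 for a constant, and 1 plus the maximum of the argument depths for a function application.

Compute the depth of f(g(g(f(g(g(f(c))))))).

depth(f(c)) = 1 + depth(c) = 1 + 0 = 1
depth(g(f(c))) = 1 + depth(f(c)) = 1 + 1 = 2
depth(g(g(f(c)))) = 1 + depth(g(f(c))) = 1 + 2 = 3
depth(f(g(g(f(c))))) = 1 + depth(g(g(f(c)))) = 1 + 3 = 4
depth(g(f(g(g(f(c)))))) = 1 + depth(f(g(g(f(c))))) = 1 + 4 = 5
depth(g(g(f(g(g(f(c))))))) = 1 + depth(g(f(g(g(f(c)))))) = 1 + 5 = 6
depth(f(g(g(f(g(g(f(c)))))))) = 1 + depth(g(g(f(g(g(f(c))))))) = 1 + 6 = 7

7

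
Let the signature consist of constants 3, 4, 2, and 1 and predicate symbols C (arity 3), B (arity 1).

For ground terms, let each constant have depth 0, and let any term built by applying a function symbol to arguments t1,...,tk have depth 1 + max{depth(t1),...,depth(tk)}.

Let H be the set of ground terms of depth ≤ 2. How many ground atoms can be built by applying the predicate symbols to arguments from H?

68

First count ground terms of depth ≤ 2.
With no function symbols every ground term is a constant, so there are exactly 4 ground terms at every depth bound.
N_0 = 4
N_1 = 4
N_2 = 4
Explicitly: 3, 4, 2, 1.
So |H| = 4.
A ground atom is a predicate applied to a tuple of terms from H, so the count is the sum over predicates of |H|^arity:
  C: 4^3 = 64;  B: 4
Total ground atoms: 64 + 4 = 68.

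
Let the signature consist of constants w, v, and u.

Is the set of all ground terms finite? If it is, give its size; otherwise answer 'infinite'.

3

There are no function symbols, so every ground term is one of the 3 constants.
The Herbrand universe is {w, v, u}, which is finite with 3 elements.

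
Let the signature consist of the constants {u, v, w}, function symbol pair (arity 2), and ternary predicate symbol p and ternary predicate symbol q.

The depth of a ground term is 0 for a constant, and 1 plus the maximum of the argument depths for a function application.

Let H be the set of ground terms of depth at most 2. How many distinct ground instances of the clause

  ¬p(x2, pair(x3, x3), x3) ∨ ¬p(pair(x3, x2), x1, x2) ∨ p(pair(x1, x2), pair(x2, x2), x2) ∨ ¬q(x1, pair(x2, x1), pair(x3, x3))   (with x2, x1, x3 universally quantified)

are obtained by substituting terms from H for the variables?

Ground terms of depth ≤ 2:
  If N_k denotes the number of depth-≤k ground terms, the 3 constants give N_0 = 3, and each function symbol of arity r contributes N_{k-1}^r new terms at level k: N_k = 3 + N_{k-1}^2.
  N_0 = 3
  N_1 = 3 + 3^2 = 12
  N_2 = 3 + 12^2 = 147
So there are 147 ground terms available for substitution.
The clause has 3 distinct variables (x2, x1, x3), each appearing in the body. In the free term algebra distinct substitutions yield syntactically distinct ground instances.
Number of ground instances = 147^3 = 3176523.

3176523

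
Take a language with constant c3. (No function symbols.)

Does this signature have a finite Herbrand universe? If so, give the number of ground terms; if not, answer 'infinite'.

There are no function symbols, so the only ground term is the single constant.
The Herbrand universe is {c3}, finite with 1 element.

1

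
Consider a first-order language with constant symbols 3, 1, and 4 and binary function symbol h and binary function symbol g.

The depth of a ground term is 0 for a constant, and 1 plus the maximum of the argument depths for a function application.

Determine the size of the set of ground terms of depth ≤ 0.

Let N_k count ground terms of depth at most k. Each non-constant term of depth ≤ k is some function symbol applied to depth-≤(k−1) arguments, giving N_k = 3 + N_{k-1}^2 + N_{k-1}^2.
N_0 = 3
Explicitly: 3, 1, 4.

3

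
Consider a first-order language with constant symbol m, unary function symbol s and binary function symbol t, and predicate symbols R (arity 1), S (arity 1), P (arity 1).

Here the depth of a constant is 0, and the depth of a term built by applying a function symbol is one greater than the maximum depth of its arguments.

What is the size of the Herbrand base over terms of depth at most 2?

First count ground terms of depth ≤ 2.
Let N_k = |{terms of depth ≤ k}|. Then N_0 = 1 and N_k = 1 + N_{k-1} + N_{k-1}^2 for k ≥ 1 (one summand per function symbol, arity giving the exponent).
N_0 = 1
N_1 = 1 + 1 + 1^2 = 3
N_2 = 1 + 3 + 3^2 = 13
So |H| = 13.
A ground atom is a predicate applied to a tuple of terms from H, so the count is the sum over predicates of |H|^arity:
  R: 13;  S: 13;  P: 13
Total ground atoms: 13 + 13 + 13 = 39.

39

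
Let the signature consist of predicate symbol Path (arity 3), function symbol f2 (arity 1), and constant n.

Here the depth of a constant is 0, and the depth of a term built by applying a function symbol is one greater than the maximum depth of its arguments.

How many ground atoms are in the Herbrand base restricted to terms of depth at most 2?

First count ground terms of depth ≤ 2.
Let N_k count ground terms of depth at most k. Each non-constant term of depth ≤ k is some function symbol applied to depth-≤(k−1) arguments, giving N_k = 1 + N_{k-1}.
N_0 = 1
N_1 = 1 + 1 = 2
N_2 = 1 + 2 = 3
So |H| = 3.
A ground atom is a predicate applied to a tuple of terms from H, so the count is the sum over predicates of |H|^arity:
  Path: 3^3 = 27
Total ground atoms: 27.

27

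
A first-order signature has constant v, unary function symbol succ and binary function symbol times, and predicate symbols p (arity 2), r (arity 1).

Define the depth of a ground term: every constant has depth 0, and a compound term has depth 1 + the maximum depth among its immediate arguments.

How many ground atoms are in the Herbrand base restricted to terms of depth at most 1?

12

First count ground terms of depth ≤ 1.
Let N_k = |{terms of depth ≤ k}|. Then N_0 = 1 and N_k = 1 + N_{k-1} + N_{k-1}^2 for k ≥ 1 (one summand per function symbol, arity giving the exponent).
N_0 = 1
N_1 = 1 + 1 + 1^2 = 3
Explicitly: v, succ(v), times(v, v).
So |H| = 3.
Ground atoms are formed by filling each argument slot of a predicate with a term from H, so an r-ary predicate gives |H|^r atoms:
  p: 3^2 = 9;  r: 3
Total ground atoms: 9 + 3 = 12.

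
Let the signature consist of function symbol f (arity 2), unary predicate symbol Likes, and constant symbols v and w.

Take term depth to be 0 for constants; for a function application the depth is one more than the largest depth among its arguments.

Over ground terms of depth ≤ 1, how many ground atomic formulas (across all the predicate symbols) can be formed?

First count ground terms of depth ≤ 1.
If N_k denotes the number of depth-≤k ground terms, the 2 constants give N_0 = 2, and each function symbol of arity r contributes N_{k-1}^r new terms at level k: N_k = 2 + N_{k-1}^2.
N_0 = 2
N_1 = 2 + 2^2 = 6
So |H| = 6.
A ground atom is a predicate applied to a tuple of terms from H, so the count is the sum over predicates of |H|^arity:
  Likes: 6
Total ground atoms: 6.

6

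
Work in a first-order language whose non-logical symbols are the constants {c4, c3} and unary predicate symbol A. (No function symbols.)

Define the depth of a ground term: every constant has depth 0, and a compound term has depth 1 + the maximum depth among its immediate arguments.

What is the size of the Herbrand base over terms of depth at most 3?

First count ground terms of depth ≤ 3.
With no function symbols every ground term is a constant, so there are exactly 2 ground terms at every depth bound.
N_0 = 2
N_1 = 2
N_2 = 2
N_3 = 2
Explicitly: c4, c3.
So |H| = 2.
Each predicate of arity r yields |H|^r ground atoms (one per choice of an r-tuple from H):
  A: 2
Total ground atoms: 2.

2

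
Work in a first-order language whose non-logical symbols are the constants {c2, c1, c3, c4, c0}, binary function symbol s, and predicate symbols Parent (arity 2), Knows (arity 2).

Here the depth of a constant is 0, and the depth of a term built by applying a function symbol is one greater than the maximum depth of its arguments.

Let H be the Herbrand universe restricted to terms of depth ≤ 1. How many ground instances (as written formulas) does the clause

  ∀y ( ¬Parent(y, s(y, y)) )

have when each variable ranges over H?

Ground terms of depth ≤ 1:
  Let N_k = |{terms of depth ≤ k}|. Then N_0 = 5 and N_k = 5 + N_{k-1}^2 for k ≥ 1 (one summand per function symbol, arity giving the exponent).
  N_0 = 5
  N_1 = 5 + 5^2 = 30
So there are 30 ground terms available for substitution.
There is 1 variable to instantiate (y),  occurring in at least one literal, so different choices give different ground instances.
Number of ground instances = 30.

30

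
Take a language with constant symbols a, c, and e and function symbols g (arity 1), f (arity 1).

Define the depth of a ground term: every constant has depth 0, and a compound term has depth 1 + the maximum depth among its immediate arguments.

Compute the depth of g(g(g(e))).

depth(g(e)) = 1 + depth(e) = 1 + 0 = 1
depth(g(g(e))) = 1 + depth(g(e)) = 1 + 1 = 2
depth(g(g(g(e)))) = 1 + depth(g(g(e))) = 1 + 2 = 3

3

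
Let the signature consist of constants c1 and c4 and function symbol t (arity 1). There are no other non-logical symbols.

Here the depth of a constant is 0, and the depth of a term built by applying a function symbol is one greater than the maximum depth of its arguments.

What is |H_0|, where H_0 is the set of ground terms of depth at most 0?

Write N_k for the number of ground terms of depth ≤ k. A term of depth ≤ k is either a constant or a function symbol applied to arguments of depth ≤ k−1, so N_k = 2 + N_{k-1}.
N_0 = 2

2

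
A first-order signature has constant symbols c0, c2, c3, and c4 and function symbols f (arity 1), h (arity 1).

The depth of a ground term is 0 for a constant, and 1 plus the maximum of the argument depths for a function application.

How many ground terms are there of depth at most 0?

4

Write N_k for the number of ground terms of depth ≤ k. A term of depth ≤ k is either a constant or a function symbol applied to arguments of depth ≤ k−1, so N_k = 4 + N_{k-1} + N_{k-1}.
N_0 = 4
Explicitly: c0, c2, c3, c4.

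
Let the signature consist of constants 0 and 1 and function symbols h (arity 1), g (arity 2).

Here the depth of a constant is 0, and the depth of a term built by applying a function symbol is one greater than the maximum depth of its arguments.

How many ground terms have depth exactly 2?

66

Let N_k count ground terms of depth at most k. Each non-constant term of depth ≤ k is some function symbol applied to depth-≤(k−1) arguments, giving N_k = 2 + N_{k-1} + N_{k-1}^2.
N_0 = 2
N_1 = 2 + 2 + 2^2 = 8
N_2 = 2 + 8 + 8^2 = 74
Terms of depth exactly 2: N_2 − N_1 = 74 − 8 = 66.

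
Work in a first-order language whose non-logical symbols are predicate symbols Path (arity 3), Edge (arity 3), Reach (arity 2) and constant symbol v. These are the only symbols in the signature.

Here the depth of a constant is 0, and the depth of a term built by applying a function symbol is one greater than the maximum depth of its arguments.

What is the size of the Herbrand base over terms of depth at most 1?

First count ground terms of depth ≤ 1.
With no function symbols every ground term is a constant, so there is exactly 1 ground term at every depth bound.
N_0 = 1
N_1 = 1
So |H| = 1.
Each predicate of arity r yields |H|^r ground atoms (one per choice of an r-tuple from H):
  Path: 1^3 = 1;  Edge: 1^3 = 1;  Reach: 1^2 = 1
Total ground atoms: 1 + 1 + 1 = 3.

3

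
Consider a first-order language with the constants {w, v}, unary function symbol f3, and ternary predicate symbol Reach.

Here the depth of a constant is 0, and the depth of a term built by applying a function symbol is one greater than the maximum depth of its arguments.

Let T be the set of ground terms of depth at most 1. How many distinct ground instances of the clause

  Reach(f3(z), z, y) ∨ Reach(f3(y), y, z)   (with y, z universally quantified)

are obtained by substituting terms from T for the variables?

16

Ground terms of depth ≤ 1:
  Let N_k count ground terms of depth at most k. Each non-constant term of depth ≤ k is some function symbol applied to depth-≤(k−1) arguments, giving N_k = 2 + N_{k-1}.
  N_0 = 2
  N_1 = 2 + 2 = 4
  Explicitly: w, v, f3(w), f3(v).
So there are 4 ground terms available for substitution.
Each of y, z ranges independently over the available ground terms, and distinct assignments produce distinct instances.
Number of ground instances = 4^2 = 16.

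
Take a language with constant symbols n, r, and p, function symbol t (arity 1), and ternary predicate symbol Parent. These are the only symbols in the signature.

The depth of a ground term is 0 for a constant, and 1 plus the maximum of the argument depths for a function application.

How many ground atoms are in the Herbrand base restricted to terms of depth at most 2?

First count ground terms of depth ≤ 2.
Let N_k = |{terms of depth ≤ k}|. Then N_0 = 3 and N_k = 3 + N_{k-1} for k ≥ 1 (one summand per function symbol, arity giving the exponent).
N_0 = 3
N_1 = 3 + 3 = 6
N_2 = 3 + 6 = 9
Explicitly: n, r, p, t(n), t(r), t(p), t(t(n)), t(t(r)), t(t(p)).
So |H| = 9.
Ground atoms are formed by filling each argument slot of a predicate with a term from H, so an r-ary predicate gives |H|^r atoms:
  Parent: 9^3 = 729
Total ground atoms: 729.

729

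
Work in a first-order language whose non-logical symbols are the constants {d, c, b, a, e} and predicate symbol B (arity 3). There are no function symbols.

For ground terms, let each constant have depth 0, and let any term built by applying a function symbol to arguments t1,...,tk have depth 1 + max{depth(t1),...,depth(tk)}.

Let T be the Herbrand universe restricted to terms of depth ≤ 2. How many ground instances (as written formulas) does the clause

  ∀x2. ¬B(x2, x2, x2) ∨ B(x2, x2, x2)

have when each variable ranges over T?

Ground terms of depth ≤ 2:
  With no function symbols every ground term is a constant, so there are exactly 5 ground terms at every depth bound.
  N_0 = 5
  N_1 = 5
  N_2 = 5
So there are 5 ground terms available for substitution.
The variable x2 ranges independently over the available ground terms, and distinct assignments produce distinct instances.
Number of ground instances = 5.

5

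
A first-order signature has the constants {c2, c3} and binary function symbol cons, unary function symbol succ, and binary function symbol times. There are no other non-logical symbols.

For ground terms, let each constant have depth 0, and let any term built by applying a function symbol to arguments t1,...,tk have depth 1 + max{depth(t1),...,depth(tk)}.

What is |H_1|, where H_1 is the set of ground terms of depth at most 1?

12

Let N_k = |{terms of depth ≤ k}|. Then N_0 = 2 and N_k = 2 + N_{k-1}^2 + N_{k-1} + N_{k-1}^2 for k ≥ 1 (one summand per function symbol, arity giving the exponent).
N_0 = 2
N_1 = 2 + 2^2 + 2 + 2^2 = 12
Explicitly: c2, c3, cons(c2, c2), cons(c2, c3), cons(c3, c2), cons(c3, c3), succ(c2), succ(c3), times(c2, c2), times(c2, c3), times(c3, c2), times(c3, c3).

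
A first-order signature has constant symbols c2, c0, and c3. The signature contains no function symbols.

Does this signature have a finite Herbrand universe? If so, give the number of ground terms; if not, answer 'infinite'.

There are no function symbols, so every ground term is one of the 3 constants.
The Herbrand universe is {c2, c0, c3}, which is finite with 3 elements.

3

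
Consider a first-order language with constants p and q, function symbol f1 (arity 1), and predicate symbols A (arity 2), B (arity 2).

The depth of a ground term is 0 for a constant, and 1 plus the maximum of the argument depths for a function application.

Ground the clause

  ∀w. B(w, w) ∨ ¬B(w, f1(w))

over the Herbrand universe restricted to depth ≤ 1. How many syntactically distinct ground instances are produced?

Ground terms of depth ≤ 1:
  Let N_k = |{terms of depth ≤ k}|. Then N_0 = 2 and N_k = 2 + N_{k-1} for k ≥ 1 (one summand per function symbol, arity giving the exponent).
  N_0 = 2
  N_1 = 2 + 2 = 4
So there are 4 ground terms available for substitution.
The body mentions the single quantified variable w; since ground terms form a free algebra, no two substitutions collapse to the same formula.
Number of ground instances = 4.

4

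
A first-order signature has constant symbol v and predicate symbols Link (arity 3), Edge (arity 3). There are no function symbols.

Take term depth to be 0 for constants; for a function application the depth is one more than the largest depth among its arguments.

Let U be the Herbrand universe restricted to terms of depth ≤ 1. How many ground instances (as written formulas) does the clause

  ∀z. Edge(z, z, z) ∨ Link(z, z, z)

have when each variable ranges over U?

Ground terms of depth ≤ 1:
  With no function symbols every ground term is a constant, so there is exactly 1 ground term at every depth bound.
  N_0 = 1
  N_1 = 1
  Explicitly: v.
So there is exactly 1 ground term available for substitution.
The clause has 1 distinct variable (z), which appears in the body. In the free term algebra distinct substitutions yield syntactically distinct ground instances.
Number of ground instances = 1.

1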